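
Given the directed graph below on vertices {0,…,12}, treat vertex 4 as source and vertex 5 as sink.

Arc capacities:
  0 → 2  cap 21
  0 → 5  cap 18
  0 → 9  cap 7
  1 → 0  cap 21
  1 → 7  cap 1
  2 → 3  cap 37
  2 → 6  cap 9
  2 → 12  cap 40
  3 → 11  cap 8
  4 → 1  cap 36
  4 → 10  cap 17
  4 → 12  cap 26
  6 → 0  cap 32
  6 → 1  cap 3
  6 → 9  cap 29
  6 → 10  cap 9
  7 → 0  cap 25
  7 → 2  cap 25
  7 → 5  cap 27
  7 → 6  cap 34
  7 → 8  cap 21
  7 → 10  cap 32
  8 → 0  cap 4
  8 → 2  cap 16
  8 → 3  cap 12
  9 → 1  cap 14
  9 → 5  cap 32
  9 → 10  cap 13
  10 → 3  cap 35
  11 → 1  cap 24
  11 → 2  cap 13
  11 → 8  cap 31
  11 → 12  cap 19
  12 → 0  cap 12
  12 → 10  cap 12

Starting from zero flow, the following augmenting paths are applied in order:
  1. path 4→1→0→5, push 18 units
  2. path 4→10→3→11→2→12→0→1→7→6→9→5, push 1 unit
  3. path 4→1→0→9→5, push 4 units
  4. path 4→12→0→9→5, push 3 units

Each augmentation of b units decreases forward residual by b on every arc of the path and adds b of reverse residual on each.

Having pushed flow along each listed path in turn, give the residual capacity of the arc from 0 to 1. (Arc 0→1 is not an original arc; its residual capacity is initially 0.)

Residual capacity of (0,1): 21

after path 1 (4→1→0→5, push 18): res(0,1)=18
after path 2 (4→10→3→11→2→12→0→1→7→6→9→5, push 1): res(0,1)=17
after path 3 (4→1→0→9→5, push 4): res(0,1)=21
after path 4 (4→12→0→9→5, push 3): res(0,1)=21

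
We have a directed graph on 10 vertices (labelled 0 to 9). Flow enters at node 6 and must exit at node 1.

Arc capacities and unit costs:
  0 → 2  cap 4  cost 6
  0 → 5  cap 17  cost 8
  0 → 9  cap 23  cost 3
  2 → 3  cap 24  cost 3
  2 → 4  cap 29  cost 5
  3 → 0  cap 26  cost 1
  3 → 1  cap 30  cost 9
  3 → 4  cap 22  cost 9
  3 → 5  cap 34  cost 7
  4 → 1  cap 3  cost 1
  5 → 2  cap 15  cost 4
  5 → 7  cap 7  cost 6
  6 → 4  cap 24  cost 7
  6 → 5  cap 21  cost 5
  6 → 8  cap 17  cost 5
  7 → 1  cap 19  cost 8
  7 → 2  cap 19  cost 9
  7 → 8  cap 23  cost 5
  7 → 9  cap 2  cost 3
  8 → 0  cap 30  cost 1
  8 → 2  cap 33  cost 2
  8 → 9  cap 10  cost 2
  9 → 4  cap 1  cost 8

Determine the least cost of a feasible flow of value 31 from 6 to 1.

shortest-cost path #1: 6→4→1 push 3 @ unit cost 8 (adds 24)
shortest-cost path #2: 6→8→2→3→1 push 17 @ unit cost 19 (adds 323)
shortest-cost path #3: 6→5→7→1 push 7 @ unit cost 19 (adds 133)
shortest-cost path #4: 6→5→2→3→1 push 4 @ unit cost 21 (adds 84)
total cost = 564

Minimum cost for 31 units: 564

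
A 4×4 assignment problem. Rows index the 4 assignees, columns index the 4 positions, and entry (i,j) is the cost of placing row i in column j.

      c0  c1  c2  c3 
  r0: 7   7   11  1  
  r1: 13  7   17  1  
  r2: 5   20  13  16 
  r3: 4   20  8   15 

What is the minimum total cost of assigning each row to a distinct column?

Minimum assignment cost: 21

one of 2 optimal assignments: row0→col1 (cost 7), row1→col3 (cost 1), row2→col0 (cost 5), row3→col2 (cost 8)
total = 7 + 1 + 5 + 8 = 21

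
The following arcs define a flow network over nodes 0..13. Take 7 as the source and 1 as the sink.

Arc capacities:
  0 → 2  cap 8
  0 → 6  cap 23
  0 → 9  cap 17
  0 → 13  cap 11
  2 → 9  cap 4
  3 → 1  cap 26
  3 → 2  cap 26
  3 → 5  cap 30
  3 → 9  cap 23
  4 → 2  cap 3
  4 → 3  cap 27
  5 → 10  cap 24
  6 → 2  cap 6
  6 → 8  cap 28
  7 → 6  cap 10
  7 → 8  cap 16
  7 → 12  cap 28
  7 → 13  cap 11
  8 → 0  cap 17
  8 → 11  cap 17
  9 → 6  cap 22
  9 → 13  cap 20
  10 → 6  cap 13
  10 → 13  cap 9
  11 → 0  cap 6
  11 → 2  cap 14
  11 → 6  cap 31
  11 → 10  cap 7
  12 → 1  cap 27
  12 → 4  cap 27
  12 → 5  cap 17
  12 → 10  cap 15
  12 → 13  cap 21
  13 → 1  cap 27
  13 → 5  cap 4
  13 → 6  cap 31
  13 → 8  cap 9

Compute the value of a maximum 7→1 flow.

Maximum flow value: 55

augment #1: 7→12→1 bottleneck 27, total now 27
augment #2: 7→13→1 bottleneck 11, total now 38
augment #3: 7→12→13→1 bottleneck 1, total now 39
augment #4: 7→8→0→13→1 bottleneck 11, total now 50
augment #5: 7→6→2→9→13→1 bottleneck 4, total now 54
augment #6: 7→8→0→9→13→12→4→3→1 bottleneck 1, total now 55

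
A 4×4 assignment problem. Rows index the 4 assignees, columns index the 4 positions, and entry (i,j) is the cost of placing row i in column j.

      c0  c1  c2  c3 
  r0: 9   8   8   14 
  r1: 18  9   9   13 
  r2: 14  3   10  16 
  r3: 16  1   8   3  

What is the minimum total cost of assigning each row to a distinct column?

optimal assignment: row0→col0 (cost 9), row1→col2 (cost 9), row2→col1 (cost 3), row3→col3 (cost 3)
total = 9 + 9 + 3 + 3 = 24

Minimum assignment cost: 24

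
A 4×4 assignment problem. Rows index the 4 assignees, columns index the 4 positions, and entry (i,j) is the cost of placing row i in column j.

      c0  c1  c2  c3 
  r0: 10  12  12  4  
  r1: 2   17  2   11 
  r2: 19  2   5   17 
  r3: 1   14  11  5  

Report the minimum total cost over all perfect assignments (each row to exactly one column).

Minimum assignment cost: 9

optimal assignment: row0→col3 (cost 4), row1→col2 (cost 2), row2→col1 (cost 2), row3→col0 (cost 1)
total = 4 + 2 + 2 + 1 = 9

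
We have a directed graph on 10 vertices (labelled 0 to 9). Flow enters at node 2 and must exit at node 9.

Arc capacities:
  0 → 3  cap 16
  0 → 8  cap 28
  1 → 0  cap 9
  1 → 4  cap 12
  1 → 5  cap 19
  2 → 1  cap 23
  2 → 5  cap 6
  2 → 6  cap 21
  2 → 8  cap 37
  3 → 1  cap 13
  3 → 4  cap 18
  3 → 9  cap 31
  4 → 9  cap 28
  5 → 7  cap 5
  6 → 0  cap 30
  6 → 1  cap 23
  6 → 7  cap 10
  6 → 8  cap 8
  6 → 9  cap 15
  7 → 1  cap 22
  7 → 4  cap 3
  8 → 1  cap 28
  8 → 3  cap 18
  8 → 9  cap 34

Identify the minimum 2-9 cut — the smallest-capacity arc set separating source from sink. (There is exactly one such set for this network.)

Min-cut arcs: {(1,0), (1,4), (2,6), (2,8), (7,4)} (total capacity 82)

augment #1: 2→6→9 push 15
augment #2: 2→8→9 push 34
augment #3: 2→1→4→9 push 12
augment #4: 2→8→3→9 push 3
augment #5: 2→1→0→3→9 push 9
augment #6: 2→5→7→4→9 push 3
augment #7: 2→6→0→3→9 push 6
max flow = 82; residual-reachable set from 2 gives S-side
cut edges (S→T): {(1,0), (1,4), (2,6), (2,8), (7,4)} total cap 82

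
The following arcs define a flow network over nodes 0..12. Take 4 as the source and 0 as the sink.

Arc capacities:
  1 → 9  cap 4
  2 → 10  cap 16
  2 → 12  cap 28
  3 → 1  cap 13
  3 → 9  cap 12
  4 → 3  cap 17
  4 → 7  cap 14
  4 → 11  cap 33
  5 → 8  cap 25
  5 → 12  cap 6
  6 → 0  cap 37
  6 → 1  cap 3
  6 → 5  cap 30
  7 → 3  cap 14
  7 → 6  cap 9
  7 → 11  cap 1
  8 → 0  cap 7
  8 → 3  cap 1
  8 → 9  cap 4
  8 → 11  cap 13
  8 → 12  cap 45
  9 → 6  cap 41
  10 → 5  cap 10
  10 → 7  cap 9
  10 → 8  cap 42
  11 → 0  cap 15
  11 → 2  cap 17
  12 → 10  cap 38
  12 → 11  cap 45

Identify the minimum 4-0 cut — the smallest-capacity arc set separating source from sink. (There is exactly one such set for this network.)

Min-cut arcs: {(1,9), (3,9), (7,6), (8,0), (8,9), (11,0)} (total capacity 51)

augment #1: 4→11→0 push 15
augment #2: 4→7→6→0 push 9
augment #3: 4→3→9→6→0 push 12
augment #4: 4→3→1→9→6→0 push 4
augment #5: 4→11→2→10→8→0 push 7
augment #6: 4→11→2→10→8→9→6→0 push 4
max flow = 51; residual-reachable set from 4 gives S-side
cut edges (S→T): {(1,9), (3,9), (7,6), (8,0), (8,9), (11,0)} total cap 51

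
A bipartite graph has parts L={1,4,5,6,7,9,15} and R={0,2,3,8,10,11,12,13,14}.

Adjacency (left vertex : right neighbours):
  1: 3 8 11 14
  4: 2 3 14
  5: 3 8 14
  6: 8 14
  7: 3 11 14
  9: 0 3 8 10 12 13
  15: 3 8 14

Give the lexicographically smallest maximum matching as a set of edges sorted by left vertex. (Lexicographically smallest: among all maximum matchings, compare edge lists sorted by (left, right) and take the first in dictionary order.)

|M| = 6 (so the lex-smallest maximum matching has 6 edges)
process left vertices in ascending order; for each, take the smallest-labelled available neighbour that still permits 6 edges overall, or leave it unmatched if none does
lex-smallest matching: {1-3, 4-2, 5-8, 6-14, 7-11, 9-0}

Lex-smallest maximum matching: {(1,3), (4,2), (5,8), (6,14), (7,11), (9,0)}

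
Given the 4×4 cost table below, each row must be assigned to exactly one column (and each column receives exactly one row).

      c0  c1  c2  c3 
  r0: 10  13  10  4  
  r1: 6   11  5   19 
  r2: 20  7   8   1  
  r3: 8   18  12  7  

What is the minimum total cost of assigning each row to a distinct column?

Minimum assignment cost: 24

optimal assignment: row0→col3 (cost 4), row1→col2 (cost 5), row2→col1 (cost 7), row3→col0 (cost 8)
total = 4 + 5 + 7 + 8 = 24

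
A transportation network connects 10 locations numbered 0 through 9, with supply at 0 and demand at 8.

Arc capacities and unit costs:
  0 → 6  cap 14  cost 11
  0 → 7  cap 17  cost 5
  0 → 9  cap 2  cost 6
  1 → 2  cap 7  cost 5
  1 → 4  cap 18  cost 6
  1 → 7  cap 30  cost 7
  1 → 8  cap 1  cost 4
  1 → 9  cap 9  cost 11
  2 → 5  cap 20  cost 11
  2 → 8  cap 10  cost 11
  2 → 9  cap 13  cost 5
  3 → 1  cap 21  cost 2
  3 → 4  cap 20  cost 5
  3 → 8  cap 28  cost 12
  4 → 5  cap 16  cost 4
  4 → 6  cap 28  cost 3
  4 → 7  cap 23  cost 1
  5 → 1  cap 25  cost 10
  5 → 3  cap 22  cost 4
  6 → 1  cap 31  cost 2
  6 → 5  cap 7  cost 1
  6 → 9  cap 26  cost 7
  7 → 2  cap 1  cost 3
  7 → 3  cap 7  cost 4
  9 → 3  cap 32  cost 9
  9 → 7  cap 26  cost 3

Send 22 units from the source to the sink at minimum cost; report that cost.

shortest-cost path #1: 0→7→3→1→8 push 1 @ unit cost 15 (adds 15)
shortest-cost path #2: 0→7→2→8 push 1 @ unit cost 19 (adds 19)
shortest-cost path #3: 0→7→3→8 push 6 @ unit cost 21 (adds 126)
shortest-cost path #4: 0→6→1→3→8 push 1 @ unit cost 23 (adds 23)
shortest-cost path #5: 0→9→3→8 push 2 @ unit cost 27 (adds 54)
shortest-cost path #6: 0→6→5→3→8 push 7 @ unit cost 28 (adds 196)
shortest-cost path #7: 0→6→1→2→8 push 4 @ unit cost 29 (adds 116)
total cost = 549

Minimum cost for 22 units: 549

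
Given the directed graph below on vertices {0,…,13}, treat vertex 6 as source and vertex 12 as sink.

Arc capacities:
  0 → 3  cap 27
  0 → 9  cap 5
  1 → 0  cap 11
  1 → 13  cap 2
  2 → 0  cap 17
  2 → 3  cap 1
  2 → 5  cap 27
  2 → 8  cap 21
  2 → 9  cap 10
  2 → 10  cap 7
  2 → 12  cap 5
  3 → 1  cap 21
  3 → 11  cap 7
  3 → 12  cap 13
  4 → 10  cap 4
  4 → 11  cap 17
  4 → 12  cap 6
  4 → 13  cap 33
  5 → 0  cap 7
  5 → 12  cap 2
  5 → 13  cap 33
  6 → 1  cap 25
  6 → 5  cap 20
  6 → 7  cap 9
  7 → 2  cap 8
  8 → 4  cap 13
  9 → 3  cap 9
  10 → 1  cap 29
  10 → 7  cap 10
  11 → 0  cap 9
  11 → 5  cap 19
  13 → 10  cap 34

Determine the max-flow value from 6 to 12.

augment #1: 6→5→12 bottleneck 2, total now 2
augment #2: 6→7→2→12 bottleneck 5, total now 7
augment #3: 6→1→0→3→12 bottleneck 11, total now 18
augment #4: 6→5→0→3→12 bottleneck 2, total now 20
augment #5: 6→7→2→8→4→12 bottleneck 3, total now 23

Maximum flow value: 23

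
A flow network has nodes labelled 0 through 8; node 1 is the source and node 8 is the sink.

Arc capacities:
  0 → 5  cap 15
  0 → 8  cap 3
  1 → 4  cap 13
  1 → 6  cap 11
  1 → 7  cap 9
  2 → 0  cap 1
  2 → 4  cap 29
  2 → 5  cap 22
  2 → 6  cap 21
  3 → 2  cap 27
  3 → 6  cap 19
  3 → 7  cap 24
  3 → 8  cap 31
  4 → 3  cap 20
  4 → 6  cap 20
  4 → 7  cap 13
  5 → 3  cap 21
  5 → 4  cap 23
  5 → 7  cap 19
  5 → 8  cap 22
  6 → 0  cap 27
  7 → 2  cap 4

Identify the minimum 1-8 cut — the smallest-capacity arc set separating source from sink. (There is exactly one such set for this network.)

augment #1: 1→4→3→8 push 13
augment #2: 1→6→0→8 push 3
augment #3: 1→6→0→5→8 push 8
augment #4: 1→7→2→5→8 push 4
max flow = 28; residual-reachable set from 1 gives S-side
cut edges (S→T): {(1,4), (1,6), (7,2)} total cap 28

Min-cut arcs: {(1,4), (1,6), (7,2)} (total capacity 28)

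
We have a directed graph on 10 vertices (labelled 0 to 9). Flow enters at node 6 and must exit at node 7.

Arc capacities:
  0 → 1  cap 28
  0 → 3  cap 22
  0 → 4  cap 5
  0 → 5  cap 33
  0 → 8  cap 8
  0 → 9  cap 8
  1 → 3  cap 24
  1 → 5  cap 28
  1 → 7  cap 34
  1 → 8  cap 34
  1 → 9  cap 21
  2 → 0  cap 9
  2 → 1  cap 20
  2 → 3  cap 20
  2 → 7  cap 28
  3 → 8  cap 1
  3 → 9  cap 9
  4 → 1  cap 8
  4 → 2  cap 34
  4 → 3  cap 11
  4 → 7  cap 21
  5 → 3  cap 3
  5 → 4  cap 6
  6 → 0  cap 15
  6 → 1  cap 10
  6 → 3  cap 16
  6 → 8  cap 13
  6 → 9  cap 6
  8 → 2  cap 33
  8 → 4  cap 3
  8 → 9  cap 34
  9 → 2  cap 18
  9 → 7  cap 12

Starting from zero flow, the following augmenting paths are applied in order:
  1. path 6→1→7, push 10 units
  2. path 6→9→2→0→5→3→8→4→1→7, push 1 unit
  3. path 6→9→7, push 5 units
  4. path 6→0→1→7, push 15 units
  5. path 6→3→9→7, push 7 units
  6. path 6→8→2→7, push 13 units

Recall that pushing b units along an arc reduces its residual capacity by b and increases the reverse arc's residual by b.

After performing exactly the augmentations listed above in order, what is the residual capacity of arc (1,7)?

Residual capacity of (1,7): 8

after path 1 (6→1→7, push 10): res(1,7)=24
after path 2 (6→9→2→0→5→3→8→4→1→7, push 1): res(1,7)=23
after path 3 (6→9→7, push 5): res(1,7)=23
after path 4 (6→0→1→7, push 15): res(1,7)=8
after path 5 (6→3→9→7, push 7): res(1,7)=8
after path 6 (6→8→2→7, push 13): res(1,7)=8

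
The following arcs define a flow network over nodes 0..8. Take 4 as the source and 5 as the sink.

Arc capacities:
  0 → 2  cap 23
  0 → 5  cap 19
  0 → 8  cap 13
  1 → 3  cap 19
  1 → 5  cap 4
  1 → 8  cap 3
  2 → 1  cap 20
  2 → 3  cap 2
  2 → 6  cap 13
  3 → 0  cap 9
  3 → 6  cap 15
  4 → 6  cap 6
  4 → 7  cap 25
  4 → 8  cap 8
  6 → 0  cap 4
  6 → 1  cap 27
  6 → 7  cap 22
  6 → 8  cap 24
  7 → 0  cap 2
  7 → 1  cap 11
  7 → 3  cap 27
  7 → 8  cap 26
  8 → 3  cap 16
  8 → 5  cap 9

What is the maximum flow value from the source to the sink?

Maximum flow value: 28

augment #1: 4→8→5 bottleneck 8, total now 8
augment #2: 4→6→0→5 bottleneck 4, total now 12
augment #3: 4→6→1→5 bottleneck 2, total now 14
augment #4: 4→7→0→5 bottleneck 2, total now 16
augment #5: 4→7→1→5 bottleneck 2, total now 18
augment #6: 4→7→8→5 bottleneck 1, total now 19
augment #7: 4→7→3→0→5 bottleneck 9, total now 28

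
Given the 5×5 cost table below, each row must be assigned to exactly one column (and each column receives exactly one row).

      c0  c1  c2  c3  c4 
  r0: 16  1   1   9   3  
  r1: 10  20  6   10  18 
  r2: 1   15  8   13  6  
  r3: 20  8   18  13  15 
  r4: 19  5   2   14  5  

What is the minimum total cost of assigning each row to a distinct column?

Minimum assignment cost: 24

optimal assignment: row0→col4 (cost 3), row1→col3 (cost 10), row2→col0 (cost 1), row3→col1 (cost 8), row4→col2 (cost 2)
total = 3 + 10 + 1 + 8 + 2 = 24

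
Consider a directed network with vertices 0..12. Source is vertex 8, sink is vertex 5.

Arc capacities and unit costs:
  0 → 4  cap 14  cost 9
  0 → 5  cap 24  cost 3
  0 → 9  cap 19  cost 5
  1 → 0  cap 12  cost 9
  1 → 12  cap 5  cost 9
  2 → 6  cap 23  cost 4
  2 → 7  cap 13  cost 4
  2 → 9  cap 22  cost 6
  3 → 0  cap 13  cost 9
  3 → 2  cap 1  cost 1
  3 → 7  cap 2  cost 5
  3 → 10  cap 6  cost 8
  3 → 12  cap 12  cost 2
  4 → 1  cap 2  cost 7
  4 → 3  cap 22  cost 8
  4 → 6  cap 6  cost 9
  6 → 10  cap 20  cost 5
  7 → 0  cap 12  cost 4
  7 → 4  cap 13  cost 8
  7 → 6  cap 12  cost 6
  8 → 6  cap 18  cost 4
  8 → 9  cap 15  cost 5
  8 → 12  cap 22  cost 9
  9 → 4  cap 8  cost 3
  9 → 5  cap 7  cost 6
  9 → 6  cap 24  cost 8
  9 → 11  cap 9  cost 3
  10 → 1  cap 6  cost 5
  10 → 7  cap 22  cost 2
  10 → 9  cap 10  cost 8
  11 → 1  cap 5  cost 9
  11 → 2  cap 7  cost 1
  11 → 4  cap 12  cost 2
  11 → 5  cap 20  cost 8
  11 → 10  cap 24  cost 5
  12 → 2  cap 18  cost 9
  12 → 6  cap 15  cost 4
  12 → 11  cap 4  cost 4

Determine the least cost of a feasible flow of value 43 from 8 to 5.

shortest-cost path #1: 8→9→5 push 7 @ unit cost 11 (adds 77)
shortest-cost path #2: 8→9→11→5 push 8 @ unit cost 16 (adds 128)
shortest-cost path #3: 8→6→10→7→0→5 push 12 @ unit cost 18 (adds 216)
shortest-cost path #4: 8→12→11→5 push 4 @ unit cost 21 (adds 84)
shortest-cost path #5: 8→6→10→1→0→5 push 6 @ unit cost 26 (adds 156)
shortest-cost path #6: 8→12→2→9→11→5 push 1 @ unit cost 35 (adds 35)
shortest-cost path #7: 8→12→2→9→4→1→0→5 push 2 @ unit cost 46 (adds 92)
shortest-cost path #8: 8→12→2→9→4→3→0→5 push 3 @ unit cost 47 (adds 141)
total cost = 929

Minimum cost for 43 units: 929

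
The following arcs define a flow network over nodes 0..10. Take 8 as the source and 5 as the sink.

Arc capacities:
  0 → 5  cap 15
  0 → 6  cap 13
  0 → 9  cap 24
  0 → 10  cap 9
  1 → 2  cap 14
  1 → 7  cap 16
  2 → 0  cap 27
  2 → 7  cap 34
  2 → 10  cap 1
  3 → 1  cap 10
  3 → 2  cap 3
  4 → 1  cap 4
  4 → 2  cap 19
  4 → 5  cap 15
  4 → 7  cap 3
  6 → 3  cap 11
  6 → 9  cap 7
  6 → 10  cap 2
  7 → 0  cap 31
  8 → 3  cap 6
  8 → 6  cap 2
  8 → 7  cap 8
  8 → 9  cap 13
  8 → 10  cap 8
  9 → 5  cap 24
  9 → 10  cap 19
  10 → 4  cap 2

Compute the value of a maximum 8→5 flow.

augment #1: 8→9→5 bottleneck 13, total now 13
augment #2: 8→6→9→5 bottleneck 2, total now 15
augment #3: 8→7→0→5 bottleneck 8, total now 23
augment #4: 8→10→4→5 bottleneck 2, total now 25
augment #5: 8→3→2→0→5 bottleneck 3, total now 28
augment #6: 8→3→1→2→0→5 bottleneck 3, total now 31

Maximum flow value: 31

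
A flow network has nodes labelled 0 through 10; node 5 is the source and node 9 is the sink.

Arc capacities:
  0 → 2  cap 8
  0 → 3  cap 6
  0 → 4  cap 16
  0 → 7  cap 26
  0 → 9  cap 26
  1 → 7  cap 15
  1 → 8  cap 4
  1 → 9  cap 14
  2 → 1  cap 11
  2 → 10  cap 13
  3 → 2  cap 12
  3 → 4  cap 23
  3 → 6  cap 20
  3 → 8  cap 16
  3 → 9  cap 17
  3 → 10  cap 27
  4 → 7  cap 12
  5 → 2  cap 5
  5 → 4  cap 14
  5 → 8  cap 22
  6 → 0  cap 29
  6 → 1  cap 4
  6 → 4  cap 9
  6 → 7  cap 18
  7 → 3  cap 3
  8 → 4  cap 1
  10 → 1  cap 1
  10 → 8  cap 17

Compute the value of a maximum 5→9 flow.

augment #1: 5→2→1→9 bottleneck 5, total now 5
augment #2: 5→4→7→3→9 bottleneck 3, total now 8

Maximum flow value: 8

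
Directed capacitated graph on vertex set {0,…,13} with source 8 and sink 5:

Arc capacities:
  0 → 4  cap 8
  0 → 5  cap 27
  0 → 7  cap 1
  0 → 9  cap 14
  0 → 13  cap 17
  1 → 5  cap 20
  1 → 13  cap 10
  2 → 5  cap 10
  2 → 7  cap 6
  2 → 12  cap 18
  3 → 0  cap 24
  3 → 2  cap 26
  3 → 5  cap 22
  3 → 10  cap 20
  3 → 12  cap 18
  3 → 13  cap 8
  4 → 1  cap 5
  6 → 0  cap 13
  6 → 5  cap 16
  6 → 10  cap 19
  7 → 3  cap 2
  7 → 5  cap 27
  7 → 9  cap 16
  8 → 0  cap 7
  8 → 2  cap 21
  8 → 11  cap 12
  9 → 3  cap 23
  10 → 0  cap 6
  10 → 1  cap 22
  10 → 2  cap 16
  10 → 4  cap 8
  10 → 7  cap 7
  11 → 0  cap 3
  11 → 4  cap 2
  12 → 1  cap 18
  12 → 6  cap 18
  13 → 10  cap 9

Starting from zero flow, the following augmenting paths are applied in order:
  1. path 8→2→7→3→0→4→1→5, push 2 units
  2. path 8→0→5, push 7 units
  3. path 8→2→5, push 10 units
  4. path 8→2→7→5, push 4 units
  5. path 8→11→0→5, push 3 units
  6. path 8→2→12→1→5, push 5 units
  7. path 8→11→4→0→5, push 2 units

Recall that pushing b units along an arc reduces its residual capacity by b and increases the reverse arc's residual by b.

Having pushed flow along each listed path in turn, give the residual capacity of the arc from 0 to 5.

after path 1 (8→2→7→3→0→4→1→5, push 2): res(0,5)=27
after path 2 (8→0→5, push 7): res(0,5)=20
after path 3 (8→2→5, push 10): res(0,5)=20
after path 4 (8→2→7→5, push 4): res(0,5)=20
after path 5 (8→11→0→5, push 3): res(0,5)=17
after path 6 (8→2→12→1→5, push 5): res(0,5)=17
after path 7 (8→11→4→0→5, push 2): res(0,5)=15

Residual capacity of (0,5): 15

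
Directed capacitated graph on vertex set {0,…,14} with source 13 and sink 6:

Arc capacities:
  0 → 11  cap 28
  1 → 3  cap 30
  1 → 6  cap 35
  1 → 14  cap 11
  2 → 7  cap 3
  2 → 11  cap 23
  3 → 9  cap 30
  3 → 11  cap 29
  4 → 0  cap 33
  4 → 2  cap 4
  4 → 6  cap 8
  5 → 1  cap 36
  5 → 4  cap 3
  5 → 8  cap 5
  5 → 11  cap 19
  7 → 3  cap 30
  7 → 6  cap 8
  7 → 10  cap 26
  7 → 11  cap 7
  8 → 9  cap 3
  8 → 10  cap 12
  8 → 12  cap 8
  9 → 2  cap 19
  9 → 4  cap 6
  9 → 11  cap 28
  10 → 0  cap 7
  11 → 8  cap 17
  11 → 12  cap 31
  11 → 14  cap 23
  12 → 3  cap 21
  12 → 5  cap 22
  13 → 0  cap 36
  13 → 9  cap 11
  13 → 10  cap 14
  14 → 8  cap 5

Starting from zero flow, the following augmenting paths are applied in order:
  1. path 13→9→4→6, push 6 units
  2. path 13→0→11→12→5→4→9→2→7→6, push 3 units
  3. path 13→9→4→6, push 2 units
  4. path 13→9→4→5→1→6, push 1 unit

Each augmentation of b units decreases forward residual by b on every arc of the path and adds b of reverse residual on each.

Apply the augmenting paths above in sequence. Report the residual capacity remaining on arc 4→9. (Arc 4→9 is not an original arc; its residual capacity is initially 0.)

after path 1 (13→9→4→6, push 6): res(4,9)=6
after path 2 (13→0→11→12→5→4→9→2→7→6, push 3): res(4,9)=3
after path 3 (13→9→4→6, push 2): res(4,9)=5
after path 4 (13→9→4→5→1→6, push 1): res(4,9)=6

Residual capacity of (4,9): 6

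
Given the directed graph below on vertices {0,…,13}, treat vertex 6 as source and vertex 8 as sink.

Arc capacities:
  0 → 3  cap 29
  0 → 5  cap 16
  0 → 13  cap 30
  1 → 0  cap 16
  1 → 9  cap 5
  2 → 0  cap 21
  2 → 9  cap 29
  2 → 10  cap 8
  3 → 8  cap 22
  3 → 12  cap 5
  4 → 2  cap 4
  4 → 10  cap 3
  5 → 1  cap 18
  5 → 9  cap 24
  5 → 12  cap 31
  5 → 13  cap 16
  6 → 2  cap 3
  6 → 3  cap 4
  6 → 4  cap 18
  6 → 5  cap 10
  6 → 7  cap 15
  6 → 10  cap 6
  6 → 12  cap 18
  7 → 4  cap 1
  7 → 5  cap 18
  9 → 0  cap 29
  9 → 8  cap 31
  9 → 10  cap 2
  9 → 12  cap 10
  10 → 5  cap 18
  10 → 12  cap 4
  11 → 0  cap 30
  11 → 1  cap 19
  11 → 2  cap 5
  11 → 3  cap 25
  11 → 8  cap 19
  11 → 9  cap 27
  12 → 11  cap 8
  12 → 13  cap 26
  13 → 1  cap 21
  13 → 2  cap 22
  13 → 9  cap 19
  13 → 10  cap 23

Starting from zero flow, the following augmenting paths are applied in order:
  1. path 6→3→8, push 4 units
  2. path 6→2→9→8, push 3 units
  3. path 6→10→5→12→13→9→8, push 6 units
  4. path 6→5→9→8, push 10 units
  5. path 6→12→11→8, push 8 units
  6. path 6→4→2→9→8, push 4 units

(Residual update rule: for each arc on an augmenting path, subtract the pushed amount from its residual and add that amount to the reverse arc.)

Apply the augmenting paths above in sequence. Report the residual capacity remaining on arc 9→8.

Residual capacity of (9,8): 8

after path 1 (6→3→8, push 4): res(9,8)=31
after path 2 (6→2→9→8, push 3): res(9,8)=28
after path 3 (6→10→5→12→13→9→8, push 6): res(9,8)=22
after path 4 (6→5→9→8, push 10): res(9,8)=12
after path 5 (6→12→11→8, push 8): res(9,8)=12
after path 6 (6→4→2→9→8, push 4): res(9,8)=8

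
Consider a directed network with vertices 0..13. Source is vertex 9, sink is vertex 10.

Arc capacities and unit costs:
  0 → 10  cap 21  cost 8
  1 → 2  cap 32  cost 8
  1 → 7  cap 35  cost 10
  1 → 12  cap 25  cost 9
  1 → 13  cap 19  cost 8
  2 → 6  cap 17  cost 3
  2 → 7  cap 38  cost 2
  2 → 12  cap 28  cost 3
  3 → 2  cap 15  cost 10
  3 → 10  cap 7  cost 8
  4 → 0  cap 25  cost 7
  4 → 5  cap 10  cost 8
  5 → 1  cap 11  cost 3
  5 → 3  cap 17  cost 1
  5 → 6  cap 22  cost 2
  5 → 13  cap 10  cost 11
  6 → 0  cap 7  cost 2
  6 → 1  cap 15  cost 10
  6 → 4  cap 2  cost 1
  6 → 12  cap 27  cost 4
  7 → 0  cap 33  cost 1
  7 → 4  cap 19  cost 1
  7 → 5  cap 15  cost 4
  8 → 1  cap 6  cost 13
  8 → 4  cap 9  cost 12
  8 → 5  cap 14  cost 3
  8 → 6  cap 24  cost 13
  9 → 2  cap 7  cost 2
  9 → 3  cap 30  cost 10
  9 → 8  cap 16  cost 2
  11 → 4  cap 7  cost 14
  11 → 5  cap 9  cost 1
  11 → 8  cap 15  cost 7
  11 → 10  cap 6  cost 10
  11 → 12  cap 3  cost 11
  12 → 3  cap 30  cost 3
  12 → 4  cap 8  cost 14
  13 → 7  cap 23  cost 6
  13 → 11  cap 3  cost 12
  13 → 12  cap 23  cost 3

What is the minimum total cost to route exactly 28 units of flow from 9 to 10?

shortest-cost path #1: 9→2→7→0→10 push 7 @ unit cost 13 (adds 91)
shortest-cost path #2: 9→8→5→3→10 push 7 @ unit cost 14 (adds 98)
shortest-cost path #3: 9→8→5→6→0→10 push 7 @ unit cost 17 (adds 119)
shortest-cost path #4: 9→3→5→6→4→0→10 push 2 @ unit cost 27 (adds 54)
shortest-cost path #5: 9→8→4→0→10 push 2 @ unit cost 29 (adds 58)
shortest-cost path #6: 9→3→5→1→7→0→10 push 3 @ unit cost 31 (adds 93)
total cost = 513

Minimum cost for 28 units: 513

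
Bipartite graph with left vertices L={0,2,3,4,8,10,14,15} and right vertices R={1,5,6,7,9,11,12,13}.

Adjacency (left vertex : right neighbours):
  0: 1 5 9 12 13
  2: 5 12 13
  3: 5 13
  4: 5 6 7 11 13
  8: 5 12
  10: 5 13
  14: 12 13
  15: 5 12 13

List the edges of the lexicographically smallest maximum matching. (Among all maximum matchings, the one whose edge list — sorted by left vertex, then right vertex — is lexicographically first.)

Lex-smallest maximum matching: {(0,1), (2,5), (3,13), (4,6), (8,12)}

|M| = 5 (so the lex-smallest maximum matching has 5 edges)
process left vertices in ascending order; for each, take the smallest-labelled available neighbour that still permits 5 edges overall, or leave it unmatched if none does
lex-smallest matching: {0-1, 2-5, 3-13, 4-6, 8-12}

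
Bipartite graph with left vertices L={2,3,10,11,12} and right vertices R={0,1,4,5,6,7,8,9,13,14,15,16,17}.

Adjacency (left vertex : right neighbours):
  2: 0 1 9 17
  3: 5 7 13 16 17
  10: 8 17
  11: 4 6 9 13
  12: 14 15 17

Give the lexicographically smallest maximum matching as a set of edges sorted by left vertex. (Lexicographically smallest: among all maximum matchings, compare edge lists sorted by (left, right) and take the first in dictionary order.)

Lex-smallest maximum matching: {(2,0), (3,5), (10,8), (11,4), (12,14)}

|M| = 5 (so the lex-smallest maximum matching has 5 edges)
process left vertices in ascending order; for each, take the smallest-labelled available neighbour that still permits 5 edges overall, or leave it unmatched if none does
lex-smallest matching: {2-0, 3-5, 10-8, 11-4, 12-14}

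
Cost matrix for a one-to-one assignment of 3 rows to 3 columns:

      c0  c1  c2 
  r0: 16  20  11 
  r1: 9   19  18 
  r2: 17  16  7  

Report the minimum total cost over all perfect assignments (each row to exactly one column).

Minimum assignment cost: 36

one of 2 optimal assignments: row0→col1 (cost 20), row1→col0 (cost 9), row2→col2 (cost 7)
total = 20 + 9 + 7 = 36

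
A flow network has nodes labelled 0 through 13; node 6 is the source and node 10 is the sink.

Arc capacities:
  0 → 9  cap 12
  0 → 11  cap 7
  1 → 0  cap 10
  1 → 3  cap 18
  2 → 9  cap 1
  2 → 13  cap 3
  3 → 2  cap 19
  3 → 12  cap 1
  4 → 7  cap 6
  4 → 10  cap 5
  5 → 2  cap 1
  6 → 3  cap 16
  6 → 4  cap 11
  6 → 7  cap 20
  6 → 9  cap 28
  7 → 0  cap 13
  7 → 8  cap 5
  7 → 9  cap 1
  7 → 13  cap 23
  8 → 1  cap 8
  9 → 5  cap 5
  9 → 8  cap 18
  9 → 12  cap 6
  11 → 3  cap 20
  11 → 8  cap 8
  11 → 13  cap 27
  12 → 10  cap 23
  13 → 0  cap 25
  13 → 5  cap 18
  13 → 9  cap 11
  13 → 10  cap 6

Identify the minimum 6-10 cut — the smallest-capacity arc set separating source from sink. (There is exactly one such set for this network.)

augment #1: 6→4→10 push 5
augment #2: 6→3→12→10 push 1
augment #3: 6→7→13→10 push 6
augment #4: 6→9→12→10 push 6
max flow = 18; residual-reachable set from 6 gives S-side
cut edges (S→T): {(3,12), (4,10), (9,12), (13,10)} total cap 18

Min-cut arcs: {(3,12), (4,10), (9,12), (13,10)} (total capacity 18)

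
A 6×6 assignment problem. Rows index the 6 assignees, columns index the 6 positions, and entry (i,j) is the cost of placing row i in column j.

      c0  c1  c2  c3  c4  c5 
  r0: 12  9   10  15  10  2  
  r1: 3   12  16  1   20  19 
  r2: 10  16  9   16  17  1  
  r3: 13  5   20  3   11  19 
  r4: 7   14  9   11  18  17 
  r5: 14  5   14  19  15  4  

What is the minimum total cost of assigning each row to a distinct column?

Minimum assignment cost: 31

optimal assignment: row0→col4 (cost 10), row1→col0 (cost 3), row2→col5 (cost 1), row3→col3 (cost 3), row4→col2 (cost 9), row5→col1 (cost 5)
total = 10 + 3 + 1 + 3 + 9 + 5 = 31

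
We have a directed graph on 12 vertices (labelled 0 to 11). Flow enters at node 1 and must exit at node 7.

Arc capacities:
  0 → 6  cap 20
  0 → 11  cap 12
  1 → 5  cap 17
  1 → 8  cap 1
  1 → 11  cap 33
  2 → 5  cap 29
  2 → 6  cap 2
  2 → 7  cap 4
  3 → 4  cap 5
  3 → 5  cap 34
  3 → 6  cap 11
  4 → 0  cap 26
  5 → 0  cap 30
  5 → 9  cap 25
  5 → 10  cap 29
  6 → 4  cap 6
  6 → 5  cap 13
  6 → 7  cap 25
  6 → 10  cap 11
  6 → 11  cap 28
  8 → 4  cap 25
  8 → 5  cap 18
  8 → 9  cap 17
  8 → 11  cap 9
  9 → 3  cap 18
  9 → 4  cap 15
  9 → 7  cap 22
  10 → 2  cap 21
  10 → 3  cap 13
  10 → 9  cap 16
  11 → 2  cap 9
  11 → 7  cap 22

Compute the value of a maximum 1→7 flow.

augment #1: 1→11→7 bottleneck 22, total now 22
augment #2: 1→5→9→7 bottleneck 17, total now 39
augment #3: 1→8→9→7 bottleneck 1, total now 40
augment #4: 1→11→2→7 bottleneck 4, total now 44
augment #5: 1→11→2→6→7 bottleneck 2, total now 46
augment #6: 1→11→2→5→9→7 bottleneck 3, total now 49

Maximum flow value: 49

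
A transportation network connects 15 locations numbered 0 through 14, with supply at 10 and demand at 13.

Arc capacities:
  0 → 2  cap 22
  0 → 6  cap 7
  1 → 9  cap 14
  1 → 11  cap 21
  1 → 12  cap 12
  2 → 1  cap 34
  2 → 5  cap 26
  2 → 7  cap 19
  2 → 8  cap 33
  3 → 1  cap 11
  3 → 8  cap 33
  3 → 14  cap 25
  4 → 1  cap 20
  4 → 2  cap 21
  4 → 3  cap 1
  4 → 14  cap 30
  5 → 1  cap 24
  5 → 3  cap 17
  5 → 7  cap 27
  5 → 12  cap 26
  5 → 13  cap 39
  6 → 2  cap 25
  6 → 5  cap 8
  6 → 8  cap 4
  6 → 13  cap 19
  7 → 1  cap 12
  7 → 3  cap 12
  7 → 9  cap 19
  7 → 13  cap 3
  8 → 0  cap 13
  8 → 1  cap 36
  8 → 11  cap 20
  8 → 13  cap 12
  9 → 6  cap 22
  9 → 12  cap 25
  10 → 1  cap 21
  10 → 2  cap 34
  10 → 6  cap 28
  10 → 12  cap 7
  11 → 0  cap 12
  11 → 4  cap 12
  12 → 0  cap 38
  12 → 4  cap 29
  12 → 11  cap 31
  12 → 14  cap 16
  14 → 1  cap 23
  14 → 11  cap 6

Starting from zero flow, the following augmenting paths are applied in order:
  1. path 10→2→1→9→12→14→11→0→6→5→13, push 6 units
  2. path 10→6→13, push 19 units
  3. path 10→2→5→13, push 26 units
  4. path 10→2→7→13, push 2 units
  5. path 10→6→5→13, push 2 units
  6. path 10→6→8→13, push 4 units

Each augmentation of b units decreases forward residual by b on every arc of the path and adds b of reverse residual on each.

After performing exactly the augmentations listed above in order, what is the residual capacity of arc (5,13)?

after path 1 (10→2→1→9→12→14→11→0→6→5→13, push 6): res(5,13)=33
after path 2 (10→6→13, push 19): res(5,13)=33
after path 3 (10→2→5→13, push 26): res(5,13)=7
after path 4 (10→2→7→13, push 2): res(5,13)=7
after path 5 (10→6→5→13, push 2): res(5,13)=5
after path 6 (10→6→8→13, push 4): res(5,13)=5

Residual capacity of (5,13): 5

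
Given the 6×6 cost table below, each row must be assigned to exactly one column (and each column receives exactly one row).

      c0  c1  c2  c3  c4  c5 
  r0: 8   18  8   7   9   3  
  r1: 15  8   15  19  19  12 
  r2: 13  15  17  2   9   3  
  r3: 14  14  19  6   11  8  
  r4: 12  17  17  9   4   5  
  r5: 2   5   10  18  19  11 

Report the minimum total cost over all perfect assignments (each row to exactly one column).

Minimum assignment cost: 31

optimal assignment: row0→col2 (cost 8), row1→col1 (cost 8), row2→col5 (cost 3), row3→col3 (cost 6), row4→col4 (cost 4), row5→col0 (cost 2)
total = 8 + 8 + 3 + 6 + 4 + 2 = 31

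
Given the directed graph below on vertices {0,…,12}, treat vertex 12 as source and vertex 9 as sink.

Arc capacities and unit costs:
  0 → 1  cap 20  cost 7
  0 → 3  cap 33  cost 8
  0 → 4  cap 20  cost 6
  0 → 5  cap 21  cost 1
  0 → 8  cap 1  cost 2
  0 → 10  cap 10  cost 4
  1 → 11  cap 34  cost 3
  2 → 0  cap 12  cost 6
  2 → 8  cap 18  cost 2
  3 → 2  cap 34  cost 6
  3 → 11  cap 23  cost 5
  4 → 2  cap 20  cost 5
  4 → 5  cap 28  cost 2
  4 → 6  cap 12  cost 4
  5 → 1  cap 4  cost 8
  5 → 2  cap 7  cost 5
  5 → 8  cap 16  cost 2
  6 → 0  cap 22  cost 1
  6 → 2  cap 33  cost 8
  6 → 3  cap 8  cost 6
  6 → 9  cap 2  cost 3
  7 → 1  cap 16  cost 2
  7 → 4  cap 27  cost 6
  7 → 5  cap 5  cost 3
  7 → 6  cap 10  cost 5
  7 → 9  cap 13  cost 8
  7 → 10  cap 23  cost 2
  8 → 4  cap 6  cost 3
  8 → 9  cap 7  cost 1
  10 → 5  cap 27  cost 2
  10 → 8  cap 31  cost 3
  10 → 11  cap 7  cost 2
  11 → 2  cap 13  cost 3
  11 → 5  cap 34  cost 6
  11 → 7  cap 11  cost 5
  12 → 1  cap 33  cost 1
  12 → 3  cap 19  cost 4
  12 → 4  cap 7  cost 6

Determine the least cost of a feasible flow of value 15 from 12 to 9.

shortest-cost path #1: 12→1→11→2→8→9 push 7 @ unit cost 10 (adds 70)
shortest-cost path #2: 12→4→6→9 push 2 @ unit cost 13 (adds 26)
shortest-cost path #3: 12→1→11→7→9 push 6 @ unit cost 17 (adds 102)
total cost = 198

Minimum cost for 15 units: 198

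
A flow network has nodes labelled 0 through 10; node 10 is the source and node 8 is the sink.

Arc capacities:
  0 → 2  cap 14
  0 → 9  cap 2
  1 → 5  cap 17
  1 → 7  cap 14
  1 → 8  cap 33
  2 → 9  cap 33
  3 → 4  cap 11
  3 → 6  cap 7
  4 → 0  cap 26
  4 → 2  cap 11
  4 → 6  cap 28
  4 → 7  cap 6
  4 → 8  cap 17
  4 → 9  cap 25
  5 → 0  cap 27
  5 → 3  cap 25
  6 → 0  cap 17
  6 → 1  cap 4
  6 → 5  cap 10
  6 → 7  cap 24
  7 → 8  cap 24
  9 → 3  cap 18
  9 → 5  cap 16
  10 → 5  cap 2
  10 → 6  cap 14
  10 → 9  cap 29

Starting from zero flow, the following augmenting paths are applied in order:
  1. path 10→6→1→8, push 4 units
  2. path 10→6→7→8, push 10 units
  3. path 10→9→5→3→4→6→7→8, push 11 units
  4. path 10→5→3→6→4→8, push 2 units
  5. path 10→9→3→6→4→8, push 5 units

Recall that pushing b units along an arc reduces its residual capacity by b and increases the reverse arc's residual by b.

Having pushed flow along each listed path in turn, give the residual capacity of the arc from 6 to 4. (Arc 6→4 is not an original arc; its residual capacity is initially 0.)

Residual capacity of (6,4): 4

after path 1 (10→6→1→8, push 4): res(6,4)=0
after path 2 (10→6→7→8, push 10): res(6,4)=0
after path 3 (10→9→5→3→4→6→7→8, push 11): res(6,4)=11
after path 4 (10→5→3→6→4→8, push 2): res(6,4)=9
after path 5 (10→9→3→6→4→8, push 5): res(6,4)=4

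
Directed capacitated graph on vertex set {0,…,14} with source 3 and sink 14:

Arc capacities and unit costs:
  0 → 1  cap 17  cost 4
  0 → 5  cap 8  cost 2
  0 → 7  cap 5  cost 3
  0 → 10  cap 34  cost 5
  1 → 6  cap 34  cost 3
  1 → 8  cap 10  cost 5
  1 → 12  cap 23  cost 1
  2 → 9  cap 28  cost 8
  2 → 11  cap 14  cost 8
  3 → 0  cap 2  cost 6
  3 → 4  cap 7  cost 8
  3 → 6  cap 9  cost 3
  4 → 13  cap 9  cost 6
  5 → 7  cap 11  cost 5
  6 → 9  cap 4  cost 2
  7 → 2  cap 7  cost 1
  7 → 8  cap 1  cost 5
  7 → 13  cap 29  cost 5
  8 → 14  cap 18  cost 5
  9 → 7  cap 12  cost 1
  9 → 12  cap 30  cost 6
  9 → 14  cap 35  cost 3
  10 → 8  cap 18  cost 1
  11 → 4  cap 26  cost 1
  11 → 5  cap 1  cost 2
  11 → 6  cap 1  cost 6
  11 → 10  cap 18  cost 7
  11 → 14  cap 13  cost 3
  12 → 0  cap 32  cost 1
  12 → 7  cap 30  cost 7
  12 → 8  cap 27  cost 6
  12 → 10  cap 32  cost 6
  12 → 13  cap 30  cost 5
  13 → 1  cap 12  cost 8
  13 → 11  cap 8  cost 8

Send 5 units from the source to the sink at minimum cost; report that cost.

Minimum cost for 5 units: 49

shortest-cost path #1: 3→6→9→14 push 4 @ unit cost 8 (adds 32)
shortest-cost path #2: 3→0→10→8→14 push 1 @ unit cost 17 (adds 17)
total cost = 49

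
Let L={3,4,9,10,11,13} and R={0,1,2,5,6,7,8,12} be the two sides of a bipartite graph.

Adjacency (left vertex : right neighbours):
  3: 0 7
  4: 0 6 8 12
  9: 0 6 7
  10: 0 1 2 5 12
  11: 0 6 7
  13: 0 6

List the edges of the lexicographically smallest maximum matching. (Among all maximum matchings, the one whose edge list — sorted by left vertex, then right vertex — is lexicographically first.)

|M| = 5 (so the lex-smallest maximum matching has 5 edges)
process left vertices in ascending order; for each, take the smallest-labelled available neighbour that still permits 5 edges overall, or leave it unmatched if none does
lex-smallest matching: {3-0, 4-8, 9-6, 10-1, 11-7}

Lex-smallest maximum matching: {(3,0), (4,8), (9,6), (10,1), (11,7)}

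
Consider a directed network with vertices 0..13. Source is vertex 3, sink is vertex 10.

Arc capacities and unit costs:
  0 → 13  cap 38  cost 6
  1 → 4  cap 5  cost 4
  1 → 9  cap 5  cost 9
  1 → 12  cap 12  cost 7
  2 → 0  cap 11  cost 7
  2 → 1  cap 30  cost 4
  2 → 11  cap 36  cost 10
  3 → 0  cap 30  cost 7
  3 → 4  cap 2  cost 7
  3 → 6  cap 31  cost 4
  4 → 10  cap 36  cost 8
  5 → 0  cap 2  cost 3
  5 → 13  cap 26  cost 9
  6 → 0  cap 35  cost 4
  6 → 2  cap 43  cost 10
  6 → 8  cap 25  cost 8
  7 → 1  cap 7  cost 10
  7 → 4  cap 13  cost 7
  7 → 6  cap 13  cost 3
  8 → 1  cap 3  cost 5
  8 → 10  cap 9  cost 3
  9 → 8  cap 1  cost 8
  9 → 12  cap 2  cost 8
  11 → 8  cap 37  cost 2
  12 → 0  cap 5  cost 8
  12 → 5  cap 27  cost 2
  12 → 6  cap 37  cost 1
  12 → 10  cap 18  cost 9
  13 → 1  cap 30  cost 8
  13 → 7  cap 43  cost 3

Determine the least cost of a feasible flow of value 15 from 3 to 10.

shortest-cost path #1: 3→4→10 push 2 @ unit cost 15 (adds 30)
shortest-cost path #2: 3→6→8→10 push 9 @ unit cost 15 (adds 135)
shortest-cost path #3: 3→6→8→1→4→10 push 3 @ unit cost 29 (adds 87)
shortest-cost path #4: 3→6→2→1→4→10 push 1 @ unit cost 30 (adds 30)
total cost = 282

Minimum cost for 15 units: 282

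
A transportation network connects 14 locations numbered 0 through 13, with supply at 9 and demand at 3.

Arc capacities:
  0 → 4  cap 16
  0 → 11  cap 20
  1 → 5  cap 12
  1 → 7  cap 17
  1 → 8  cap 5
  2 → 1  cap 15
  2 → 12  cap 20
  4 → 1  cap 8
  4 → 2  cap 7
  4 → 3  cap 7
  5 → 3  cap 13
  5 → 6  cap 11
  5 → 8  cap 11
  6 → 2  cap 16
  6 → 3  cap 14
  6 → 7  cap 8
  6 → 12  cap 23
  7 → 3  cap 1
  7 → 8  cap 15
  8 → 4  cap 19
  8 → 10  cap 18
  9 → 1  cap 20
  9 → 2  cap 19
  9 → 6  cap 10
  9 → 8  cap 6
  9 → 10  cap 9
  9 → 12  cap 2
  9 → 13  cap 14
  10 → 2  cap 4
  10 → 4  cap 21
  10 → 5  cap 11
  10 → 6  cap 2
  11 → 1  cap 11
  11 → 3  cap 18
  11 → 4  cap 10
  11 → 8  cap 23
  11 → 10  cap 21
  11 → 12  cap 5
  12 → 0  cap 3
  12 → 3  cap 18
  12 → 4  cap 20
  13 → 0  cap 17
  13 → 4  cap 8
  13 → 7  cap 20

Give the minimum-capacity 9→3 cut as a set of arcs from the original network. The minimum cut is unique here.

Min-cut arcs: {(4,3), (5,3), (6,3), (7,3), (9,13), (12,0), (12,3)} (total capacity 70)

augment #1: 9→6→3 push 10
augment #2: 9→12→3 push 2
augment #3: 9→1→5→3 push 12
augment #4: 9→1→7→3 push 1
augment #5: 9→2→12→3 push 16
augment #6: 9→8→4→3 push 6
augment #7: 9→10→4→3 push 1
augment #8: 9→10→5→3 push 1
augment #9: 9→10→6→3 push 2
augment #10: 9→10→5→6→3 push 2
augment #11: 9→13→0→11→3 push 14
augment #12: 9→2→12→0→11→3 push 3
max flow = 70; residual-reachable set from 9 gives S-side
cut edges (S→T): {(4,3), (5,3), (6,3), (7,3), (9,13), (12,0), (12,3)} total cap 70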